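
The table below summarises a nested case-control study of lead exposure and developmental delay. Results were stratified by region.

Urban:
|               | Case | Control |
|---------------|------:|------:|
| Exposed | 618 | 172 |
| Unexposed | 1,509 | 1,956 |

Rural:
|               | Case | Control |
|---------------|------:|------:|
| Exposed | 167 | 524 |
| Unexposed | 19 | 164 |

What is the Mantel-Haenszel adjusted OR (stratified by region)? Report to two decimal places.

4.36

OR_MH = Σ(aᵢdᵢ/nᵢ) / Σ(bᵢcᵢ/nᵢ), where nᵢ is the stratum total.
Stratum 1 (Urban): n = 4255; a·d/n = 618·1956/4255 = 284.0912; b·c/n = 172·1509/4255 = 60.9984
Stratum 2 (Rural): n = 874; a·d/n = 167·164/874 = 31.3364; b·c/n = 524·19/874 = 11.3913
OR_MH = (284.0912 + 31.3364) / (60.9984 + 11.3913) = 315.4276 / 72.3897 = 4.35736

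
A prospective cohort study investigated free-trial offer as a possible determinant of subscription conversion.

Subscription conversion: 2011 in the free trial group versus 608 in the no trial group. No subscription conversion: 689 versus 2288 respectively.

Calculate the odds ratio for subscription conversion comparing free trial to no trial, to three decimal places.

10.984

From the description: a = 2011, b = 689, c = 608, d = 2288.
OR = (a·d)/(b·c) = (2011 × 2288) / (689 × 608) = 4601168 / 418912 = 10.98361
The odds of subscription conversion are about 10.98 times as high in the free trial group.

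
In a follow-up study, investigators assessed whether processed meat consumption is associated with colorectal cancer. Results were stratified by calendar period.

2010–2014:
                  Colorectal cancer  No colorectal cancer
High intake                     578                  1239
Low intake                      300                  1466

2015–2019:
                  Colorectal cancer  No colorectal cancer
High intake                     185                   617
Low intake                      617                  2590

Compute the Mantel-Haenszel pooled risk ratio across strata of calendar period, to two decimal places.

RR_MH = Σ(aᵢ·n₀ᵢ/nᵢ) / Σ(cᵢ·n₁ᵢ/nᵢ), with n₁ᵢ = aᵢ+bᵢ (exposed), n₀ᵢ = cᵢ+dᵢ (unexposed), nᵢ = n₁ᵢ+n₀ᵢ.
Stratum 1 (2010–2014): n₁ = 1817, n₀ = 1766, n = 3583; a·n₀/n = 578·1766/3583 = 284.8864; c·n₁/n = 300·1817/3583 = 152.1351
Stratum 2 (2015–2019): n₁ = 802, n₀ = 3207, n = 4009; a·n₀/n = 185·3207/4009 = 147.9908; c·n₁/n = 617·802/4009 = 123.4308
RR_MH = (284.8864 + 147.9908) / (152.1351 + 123.4308) = 432.8772 / 275.5659 = 1.57087

1.57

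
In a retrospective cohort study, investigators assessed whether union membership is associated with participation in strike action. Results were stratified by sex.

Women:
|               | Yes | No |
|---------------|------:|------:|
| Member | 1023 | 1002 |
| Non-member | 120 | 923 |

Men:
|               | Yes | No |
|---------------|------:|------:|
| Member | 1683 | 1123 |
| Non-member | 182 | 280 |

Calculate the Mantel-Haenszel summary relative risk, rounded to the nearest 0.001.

2.487

RR_MH = Σ(aᵢ·n₀ᵢ/nᵢ) / Σ(cᵢ·n₁ᵢ/nᵢ), with n₁ᵢ = aᵢ+bᵢ (exposed), n₀ᵢ = cᵢ+dᵢ (unexposed), nᵢ = n₁ᵢ+n₀ᵢ.
Stratum 1 (Women): n₁ = 2025, n₀ = 1043, n = 3068; a·n₀/n = 1023·1043/3068 = 347.7800; c·n₁/n = 120·2025/3068 = 79.2047
Stratum 2 (Men): n₁ = 2806, n₀ = 462, n = 3268; a·n₀/n = 1683·462/3268 = 237.9272; c·n₁/n = 182·2806/3268 = 156.2705
RR_MH = (347.7800 + 237.9272) / (79.2047 + 156.2705) = 585.7072 / 235.4752 = 2.48734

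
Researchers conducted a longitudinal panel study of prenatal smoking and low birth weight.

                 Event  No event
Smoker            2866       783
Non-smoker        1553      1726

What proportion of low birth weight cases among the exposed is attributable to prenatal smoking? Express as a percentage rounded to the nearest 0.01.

Cells: a = 2866, b = 783, c = 1553, d = 1726.
Risk in exposed = 2866/3649 = 0.78542; risk in unexposed = 1553/3279 = 0.47362.
RR = 0.78542/0.47362 = 1.65834
AR% = (RR − 1)/RR × 100 = (1.65834 − 1)/1.65834 × 100 = 39.6986%

39.70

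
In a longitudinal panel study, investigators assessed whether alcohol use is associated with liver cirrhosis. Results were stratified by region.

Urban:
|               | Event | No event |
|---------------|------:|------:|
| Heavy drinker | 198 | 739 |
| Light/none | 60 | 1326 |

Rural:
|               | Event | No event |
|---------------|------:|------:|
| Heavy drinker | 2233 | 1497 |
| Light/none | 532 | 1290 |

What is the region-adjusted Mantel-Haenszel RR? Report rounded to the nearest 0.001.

2.230

RR_MH = Σ(aᵢ·n₀ᵢ/nᵢ) / Σ(cᵢ·n₁ᵢ/nᵢ), with n₁ᵢ = aᵢ+bᵢ (exposed), n₀ᵢ = cᵢ+dᵢ (unexposed), nᵢ = n₁ᵢ+n₀ᵢ.
Stratum 1 (Urban): n₁ = 937, n₀ = 1386, n = 2323; a·n₀/n = 198·1386/2323 = 118.1352; c·n₁/n = 60·937/2323 = 24.2015
Stratum 2 (Rural): n₁ = 3730, n₀ = 1822, n = 5552; a·n₀/n = 2233·1822/5552 = 732.8037; c·n₁/n = 532·3730/5552 = 357.4135
RR_MH = (118.1352 + 732.8037) / (24.2015 + 357.4135) = 850.9388 / 381.6150 = 2.22984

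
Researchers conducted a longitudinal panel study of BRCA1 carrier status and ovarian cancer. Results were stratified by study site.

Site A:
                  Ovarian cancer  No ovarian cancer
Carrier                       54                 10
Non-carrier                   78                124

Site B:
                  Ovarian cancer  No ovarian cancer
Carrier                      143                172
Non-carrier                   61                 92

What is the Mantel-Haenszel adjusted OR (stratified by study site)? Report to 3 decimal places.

OR_MH = Σ(aᵢdᵢ/nᵢ) / Σ(bᵢcᵢ/nᵢ), where nᵢ is the stratum total.
Stratum 1 (Site A): n = 266; a·d/n = 54·124/266 = 25.1729; b·c/n = 10·78/266 = 2.9323
Stratum 2 (Site B): n = 468; a·d/n = 143·92/468 = 28.1111; b·c/n = 172·61/468 = 22.4188
OR_MH = (25.1729 + 28.1111) / (2.9323 + 22.4188) = 53.2840 / 25.3511 = 2.10184

2.102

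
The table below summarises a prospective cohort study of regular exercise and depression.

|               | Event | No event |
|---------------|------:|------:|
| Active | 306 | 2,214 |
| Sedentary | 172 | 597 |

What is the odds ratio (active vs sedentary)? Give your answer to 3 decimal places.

0.480

Cells: a = 306, b = 2214, c = 172, d = 597.
OR = (a·d)/(b·c) = (306 × 597) / (2214 × 172) = 182682 / 380808 = 0.47972
Exposure is associated with lower odds of depression (OR = 0.48 < 1).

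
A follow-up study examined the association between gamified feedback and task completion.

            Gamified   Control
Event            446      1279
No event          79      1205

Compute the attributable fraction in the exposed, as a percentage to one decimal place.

39.4

Reading the table with exposure as columns: a = 446 (Gamified, case), b = 79 (Gamified, non-case), c = 1279 (Control, case), d = 1205.
Risk in exposed = 446/525 = 0.84952; risk in unexposed = 1279/2484 = 0.51490.
RR = 0.84952/0.51490 = 1.64990
AR% = (RR − 1)/RR × 100 = (1.64990 − 1)/1.64990 × 100 = 39.3901%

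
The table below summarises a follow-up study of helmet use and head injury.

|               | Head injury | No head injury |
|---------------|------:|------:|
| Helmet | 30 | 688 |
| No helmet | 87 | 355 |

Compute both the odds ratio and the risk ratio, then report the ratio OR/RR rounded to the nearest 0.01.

0.84

Cells: a = 30, b = 688, c = 87, d = 355.
OR = (30·355)/(688·87) = 10650/59856 = 0.17793
Risk in exposed = 30/718 = 0.04178; risk in unexposed = 87/442 = 0.19683; RR = 0.21228
OR/RR = 0.17793 / 0.21228 = 0.83819
The outcome is not rare, so the OR lies further from 1 than the RR.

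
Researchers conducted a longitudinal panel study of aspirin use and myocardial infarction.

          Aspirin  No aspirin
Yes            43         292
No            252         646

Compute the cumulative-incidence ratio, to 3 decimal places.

Reading the table with exposure as columns: a = 43 (Aspirin, case), b = 252 (Aspirin, non-case), c = 292 (No aspirin, case), d = 646.
Risk in exposed = 43/295 = 0.14576; risk in unexposed = 292/938 = 0.31130.
RR = 0.14576 / 0.31130 = 0.46824
The risk is 53% lower among the exposed than among the unexposed.

0.468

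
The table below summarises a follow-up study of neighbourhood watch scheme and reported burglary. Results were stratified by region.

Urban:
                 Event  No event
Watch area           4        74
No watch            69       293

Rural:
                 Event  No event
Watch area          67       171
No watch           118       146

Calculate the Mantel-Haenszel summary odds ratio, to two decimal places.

OR_MH = Σ(aᵢdᵢ/nᵢ) / Σ(bᵢcᵢ/nᵢ), where nᵢ is the stratum total.
Stratum 1 (Urban): n = 440; a·d/n = 4·293/440 = 2.6636; b·c/n = 74·69/440 = 11.6045
Stratum 2 (Rural): n = 502; a·d/n = 67·146/502 = 19.4861; b·c/n = 171·118/502 = 40.1952
OR_MH = (2.6636 + 19.4861) / (11.6045 + 40.1952) = 22.1497 / 51.7998 = 0.42760

0.43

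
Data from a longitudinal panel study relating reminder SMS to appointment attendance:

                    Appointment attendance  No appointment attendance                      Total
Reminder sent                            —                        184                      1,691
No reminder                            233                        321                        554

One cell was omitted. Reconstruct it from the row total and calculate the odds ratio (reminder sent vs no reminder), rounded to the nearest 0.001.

11.284

The missing cell is in the exposed row: 1691 − 184 = 1507.
So a = 1507, b = 184, c = 233, d = 321.
OR = (a·d)/(b·c) = (1507 × 321) / (184 × 233) = 483747 / 42872 = 11.28352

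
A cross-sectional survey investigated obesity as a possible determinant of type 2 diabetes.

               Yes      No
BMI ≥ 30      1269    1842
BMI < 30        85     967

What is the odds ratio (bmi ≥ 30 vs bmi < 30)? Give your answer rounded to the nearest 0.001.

Cells: a = 1269, b = 1842, c = 85, d = 967.
OR = (a·d)/(b·c) = (1269 × 967) / (1842 × 85) = 1227123 / 156570 = 7.83754
The odds of type 2 diabetes are about 7.84 times as high in the bmi ≥ 30 group.

7.838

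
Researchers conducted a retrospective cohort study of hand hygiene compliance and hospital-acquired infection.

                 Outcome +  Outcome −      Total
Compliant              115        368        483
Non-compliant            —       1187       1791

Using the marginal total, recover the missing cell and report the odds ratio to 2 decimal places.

The missing cell is in the unexposed row: 1791 − 1187 = 604.
So a = 115, b = 368, c = 604, d = 1187.
OR = (a·d)/(b·c) = (115 × 1187) / (368 × 604) = 136505 / 222272 = 0.61413

0.61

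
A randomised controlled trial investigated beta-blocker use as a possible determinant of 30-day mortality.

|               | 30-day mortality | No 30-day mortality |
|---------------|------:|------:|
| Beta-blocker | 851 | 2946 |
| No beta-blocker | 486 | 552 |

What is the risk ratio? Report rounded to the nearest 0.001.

Cells: a = 851, b = 2946, c = 486, d = 552.
Risk in exposed = 851/3797 = 0.22412; risk in unexposed = 486/1038 = 0.46821.
RR = 0.22412 / 0.46821 = 0.47869
The risk is 52% lower among the exposed than among the unexposed.

0.479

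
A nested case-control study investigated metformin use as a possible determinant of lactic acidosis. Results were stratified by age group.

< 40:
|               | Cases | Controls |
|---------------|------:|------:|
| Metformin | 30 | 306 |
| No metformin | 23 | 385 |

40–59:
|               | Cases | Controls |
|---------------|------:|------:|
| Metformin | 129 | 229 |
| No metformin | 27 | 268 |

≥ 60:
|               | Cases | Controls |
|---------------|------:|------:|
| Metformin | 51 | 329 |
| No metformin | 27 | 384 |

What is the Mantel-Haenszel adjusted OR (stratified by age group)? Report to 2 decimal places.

3.09

OR_MH = Σ(aᵢdᵢ/nᵢ) / Σ(bᵢcᵢ/nᵢ), where nᵢ is the stratum total.
Stratum 1 (< 40): n = 744; a·d/n = 30·385/744 = 15.5242; b·c/n = 306·23/744 = 9.4597
Stratum 2 (40–59): n = 653; a·d/n = 129·268/653 = 52.9433; b·c/n = 229·27/653 = 9.4686
Stratum 3 (≥ 60): n = 791; a·d/n = 51·384/791 = 24.7585; b·c/n = 329·27/791 = 11.2301
OR_MH = (15.5242 + 52.9433 + 24.7585) / (9.4597 + 9.4686 + 11.2301) = 93.2261 / 30.1584 = 3.09122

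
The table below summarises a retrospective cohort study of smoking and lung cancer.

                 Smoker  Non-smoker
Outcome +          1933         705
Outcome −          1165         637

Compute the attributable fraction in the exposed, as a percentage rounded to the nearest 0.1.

Reading the table with exposure as columns: a = 1933 (Smoker, case), b = 1165 (Smoker, non-case), c = 705 (Non-smoker, case), d = 637.
Risk in exposed = 1933/3098 = 0.62395; risk in unexposed = 705/1342 = 0.52534.
RR = 0.62395/0.52534 = 1.18772
AR% = (RR − 1)/RR × 100 = (1.18772 − 1)/1.18772 × 100 = 15.8050%

15.8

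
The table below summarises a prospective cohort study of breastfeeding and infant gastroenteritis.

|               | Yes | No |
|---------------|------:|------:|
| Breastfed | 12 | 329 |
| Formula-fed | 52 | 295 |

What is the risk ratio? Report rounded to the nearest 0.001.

Cells: a = 12, b = 329, c = 52, d = 295.
Risk in exposed = 12/341 = 0.03519; risk in unexposed = 52/347 = 0.14986.
RR = 0.03519 / 0.14986 = 0.23483
The risk is 77% lower among the exposed than among the unexposed.

0.235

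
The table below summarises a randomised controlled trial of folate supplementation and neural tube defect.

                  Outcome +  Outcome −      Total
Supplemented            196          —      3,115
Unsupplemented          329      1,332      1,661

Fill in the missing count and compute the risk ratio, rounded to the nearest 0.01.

The missing cell is in the exposed row: 3115 − 196 = 2919.
So a = 196, b = 2919, c = 329, d = 1332.
RR = [a/(a+b)] / [c/(c+d)] = (196/3115) / (329/1661) = 0.06292/0.19807 = 0.31767

0.32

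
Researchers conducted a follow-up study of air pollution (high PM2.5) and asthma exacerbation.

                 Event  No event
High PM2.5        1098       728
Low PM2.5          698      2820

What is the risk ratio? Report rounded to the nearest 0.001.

3.031

Cells: a = 1098, b = 728, c = 698, d = 2820.
Risk in exposed = 1098/1826 = 0.60131; risk in unexposed = 698/3518 = 0.19841.
RR = 0.60131 / 0.19841 = 3.03069
The risk among the exposed is 3.03 times that among the unexposed.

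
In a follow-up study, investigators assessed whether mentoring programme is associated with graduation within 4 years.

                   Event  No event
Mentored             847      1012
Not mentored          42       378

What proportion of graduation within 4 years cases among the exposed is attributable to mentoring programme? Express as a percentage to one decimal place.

Cells: a = 847, b = 1012, c = 42, d = 378.
Risk in exposed = 847/1859 = 0.45562; risk in unexposed = 42/420 = 0.10000.
RR = 0.45562/0.10000 = 4.55621
AR% = (RR − 1)/RR × 100 = (4.55621 − 1)/4.55621 × 100 = 78.0519%

78.1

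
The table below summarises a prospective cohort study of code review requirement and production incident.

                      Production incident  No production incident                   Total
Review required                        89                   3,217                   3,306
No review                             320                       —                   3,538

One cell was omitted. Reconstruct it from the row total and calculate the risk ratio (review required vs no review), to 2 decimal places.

0.30

The missing cell is in the unexposed row: 3538 − 320 = 3218.
So a = 89, b = 3217, c = 320, d = 3218.
RR = [a/(a+b)] / [c/(c+d)] = (89/3306) / (320/3538) = 0.02692/0.09045 = 0.29764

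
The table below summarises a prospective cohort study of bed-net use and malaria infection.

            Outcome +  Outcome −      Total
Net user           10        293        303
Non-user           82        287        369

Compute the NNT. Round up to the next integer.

6

Risk in treated group = 10/303 = 0.03300; risk in control = 82/369 = 0.22222.
Absolute risk reduction = 0.22222 − 0.03300 = 0.18922
NNT = 1 / ARR = 1 / 0.18922 = 5.285 → round up → 6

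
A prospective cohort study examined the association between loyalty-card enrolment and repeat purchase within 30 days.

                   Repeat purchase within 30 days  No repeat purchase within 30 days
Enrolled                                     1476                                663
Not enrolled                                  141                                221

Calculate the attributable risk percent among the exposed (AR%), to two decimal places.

43.55

Cells: a = 1476, b = 663, c = 141, d = 221.
Risk in exposed = 1476/2139 = 0.69004; risk in unexposed = 141/362 = 0.38950.
RR = 0.69004/0.38950 = 1.77160
AR% = (RR − 1)/RR × 100 = (1.77160 − 1)/1.77160 × 100 = 43.5538%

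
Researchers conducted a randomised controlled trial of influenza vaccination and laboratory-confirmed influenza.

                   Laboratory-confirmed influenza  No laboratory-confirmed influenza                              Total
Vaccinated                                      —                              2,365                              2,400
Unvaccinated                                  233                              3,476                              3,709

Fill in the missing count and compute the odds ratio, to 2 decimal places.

The missing cell is in the exposed row: 2400 − 2365 = 35.
So a = 35, b = 2365, c = 233, d = 3476.
OR = (a·d)/(b·c) = (35 × 3476) / (2365 × 233) = 121660 / 551045 = 0.22078

0.22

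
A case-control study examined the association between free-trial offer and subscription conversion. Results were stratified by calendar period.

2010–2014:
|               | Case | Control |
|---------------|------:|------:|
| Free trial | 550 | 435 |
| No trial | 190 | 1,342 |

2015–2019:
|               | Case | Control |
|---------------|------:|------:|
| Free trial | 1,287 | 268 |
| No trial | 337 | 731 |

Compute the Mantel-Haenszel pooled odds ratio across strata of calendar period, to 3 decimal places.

OR_MH = Σ(aᵢdᵢ/nᵢ) / Σ(bᵢcᵢ/nᵢ), where nᵢ is the stratum total.
Stratum 1 (2010–2014): n = 2517; a·d/n = 550·1342/2517 = 293.2459; b·c/n = 435·190/2517 = 32.8367
Stratum 2 (2015–2019): n = 2623; a·d/n = 1287·731/2623 = 358.6721; b·c/n = 268·337/2623 = 34.4323
OR_MH = (293.2459 + 358.6721) / (32.8367 + 34.4323) = 651.9181 / 67.2690 = 9.69121

9.691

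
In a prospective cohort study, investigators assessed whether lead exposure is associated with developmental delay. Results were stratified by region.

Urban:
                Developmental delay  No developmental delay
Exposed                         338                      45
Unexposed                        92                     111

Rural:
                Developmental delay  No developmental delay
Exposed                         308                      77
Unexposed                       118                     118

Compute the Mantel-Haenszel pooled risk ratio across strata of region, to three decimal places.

RR_MH = Σ(aᵢ·n₀ᵢ/nᵢ) / Σ(cᵢ·n₁ᵢ/nᵢ), with n₁ᵢ = aᵢ+bᵢ (exposed), n₀ᵢ = cᵢ+dᵢ (unexposed), nᵢ = n₁ᵢ+n₀ᵢ.
Stratum 1 (Urban): n₁ = 383, n₀ = 203, n = 586; a·n₀/n = 338·203/586 = 117.0887; c·n₁/n = 92·383/586 = 60.1297
Stratum 2 (Rural): n₁ = 385, n₀ = 236, n = 621; a·n₀/n = 308·236/621 = 117.0499; c·n₁/n = 118·385/621 = 73.1562
RR_MH = (117.0887 + 117.0499) / (60.1297 + 73.1562) = 234.1387 / 133.2859 = 1.75666

1.757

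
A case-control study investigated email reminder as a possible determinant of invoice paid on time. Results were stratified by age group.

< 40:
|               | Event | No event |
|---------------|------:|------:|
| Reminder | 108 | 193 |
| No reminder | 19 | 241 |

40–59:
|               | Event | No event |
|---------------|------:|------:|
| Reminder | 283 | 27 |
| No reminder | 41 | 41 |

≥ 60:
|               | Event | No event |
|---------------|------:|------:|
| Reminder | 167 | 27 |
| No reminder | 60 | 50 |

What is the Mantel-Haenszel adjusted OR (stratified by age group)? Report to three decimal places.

7.043

OR_MH = Σ(aᵢdᵢ/nᵢ) / Σ(bᵢcᵢ/nᵢ), where nᵢ is the stratum total.
Stratum 1 (< 40): n = 561; a·d/n = 108·241/561 = 46.3957; b·c/n = 193·19/561 = 6.5365
Stratum 2 (40–59): n = 392; a·d/n = 283·41/392 = 29.5995; b·c/n = 27·41/392 = 2.8240
Stratum 3 (≥ 60): n = 304; a·d/n = 167·50/304 = 27.4671; b·c/n = 27·60/304 = 5.3289
OR_MH = (46.3957 + 29.5995 + 27.4671) / (6.5365 + 2.8240 + 5.3289) = 103.4623 / 14.6895 = 7.04330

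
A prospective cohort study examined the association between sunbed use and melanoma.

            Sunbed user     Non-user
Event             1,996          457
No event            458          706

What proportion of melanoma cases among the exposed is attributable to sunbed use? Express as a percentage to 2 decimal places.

Reading the table with exposure as columns: a = 1996 (Sunbed user, case), b = 458 (Sunbed user, non-case), c = 457 (Non-user, case), d = 706.
Risk in exposed = 1996/2454 = 0.81337; risk in unexposed = 457/1163 = 0.39295.
RR = 0.81337/0.39295 = 2.06990
AR% = (RR − 1)/RR × 100 = (2.06990 − 1)/2.06990 × 100 = 51.6885%

51.69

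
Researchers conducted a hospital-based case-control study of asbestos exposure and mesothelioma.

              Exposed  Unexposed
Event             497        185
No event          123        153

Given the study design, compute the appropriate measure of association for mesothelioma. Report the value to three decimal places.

Reading the table with exposure as columns: a = 497 (Exposed, case), b = 123 (Exposed, non-case), c = 185 (Unexposed, case), d = 153.
This is a hospital-based case-control study: participants were sampled on outcome status, so risks in the source population cannot be estimated directly — relative risk is not valid here. The odds ratio is the appropriate measure.
OR = (a·d)/(b·c) = (497 × 153) / (123 × 185) = 76041 / 22755 = 3.34173

3.342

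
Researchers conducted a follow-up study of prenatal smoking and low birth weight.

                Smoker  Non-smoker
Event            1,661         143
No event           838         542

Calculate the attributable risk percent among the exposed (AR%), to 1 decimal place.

Reading the table with exposure as columns: a = 1661 (Smoker, case), b = 838 (Smoker, non-case), c = 143 (Non-smoker, case), d = 542.
Risk in exposed = 1661/2499 = 0.66467; risk in unexposed = 143/685 = 0.20876.
RR = 0.66467/0.20876 = 3.18389
AR% = (RR − 1)/RR × 100 = (3.18389 − 1)/3.18389 × 100 = 68.5919%

68.6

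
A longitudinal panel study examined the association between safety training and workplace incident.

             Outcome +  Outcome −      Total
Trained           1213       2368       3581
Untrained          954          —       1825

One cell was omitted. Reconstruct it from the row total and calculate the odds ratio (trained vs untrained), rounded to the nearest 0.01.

The missing cell is in the unexposed row: 1825 − 954 = 871.
So a = 1213, b = 2368, c = 954, d = 871.
OR = (a·d)/(b·c) = (1213 × 871) / (2368 × 954) = 1056523 / 2259072 = 0.46768

0.47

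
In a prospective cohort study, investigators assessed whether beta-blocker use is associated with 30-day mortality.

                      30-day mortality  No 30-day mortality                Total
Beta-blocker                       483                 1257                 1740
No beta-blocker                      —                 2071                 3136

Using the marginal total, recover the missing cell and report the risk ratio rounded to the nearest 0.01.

The missing cell is in the unexposed row: 3136 − 2071 = 1065.
So a = 483, b = 1257, c = 1065, d = 2071.
RR = [a/(a+b)] / [c/(c+d)] = (483/1740) / (1065/3136) = 0.27759/0.33960 = 0.81738

0.82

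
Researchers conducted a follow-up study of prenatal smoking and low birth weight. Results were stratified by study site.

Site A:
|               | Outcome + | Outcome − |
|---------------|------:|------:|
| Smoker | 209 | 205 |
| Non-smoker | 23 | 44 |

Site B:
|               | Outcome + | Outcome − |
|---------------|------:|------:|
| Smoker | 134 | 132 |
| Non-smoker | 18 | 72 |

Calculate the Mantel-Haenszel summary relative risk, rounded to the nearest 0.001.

1.895

RR_MH = Σ(aᵢ·n₀ᵢ/nᵢ) / Σ(cᵢ·n₁ᵢ/nᵢ), with n₁ᵢ = aᵢ+bᵢ (exposed), n₀ᵢ = cᵢ+dᵢ (unexposed), nᵢ = n₁ᵢ+n₀ᵢ.
Stratum 1 (Site A): n₁ = 414, n₀ = 67, n = 481; a·n₀/n = 209·67/481 = 29.1123; c·n₁/n = 23·414/481 = 19.7963
Stratum 2 (Site B): n₁ = 266, n₀ = 90, n = 356; a·n₀/n = 134·90/356 = 33.8764; c·n₁/n = 18·266/356 = 13.4494
RR_MH = (29.1123 + 33.8764) / (19.7963 + 13.4494) = 62.9887 / 33.2457 = 1.89464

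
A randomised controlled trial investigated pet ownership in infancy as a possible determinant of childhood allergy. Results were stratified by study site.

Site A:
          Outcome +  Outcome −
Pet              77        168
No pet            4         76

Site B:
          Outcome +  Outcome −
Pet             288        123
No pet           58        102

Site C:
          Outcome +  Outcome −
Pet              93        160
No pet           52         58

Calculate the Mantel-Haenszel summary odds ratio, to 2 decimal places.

OR_MH = Σ(aᵢdᵢ/nᵢ) / Σ(bᵢcᵢ/nᵢ), where nᵢ is the stratum total.
Stratum 1 (Site A): n = 325; a·d/n = 77·76/325 = 18.0062; b·c/n = 168·4/325 = 2.0677
Stratum 2 (Site B): n = 571; a·d/n = 288·102/571 = 51.4466; b·c/n = 123·58/571 = 12.4939
Stratum 3 (Site C): n = 363; a·d/n = 93·58/363 = 14.8595; b·c/n = 160·52/363 = 22.9201
OR_MH = (18.0062 + 51.4466 + 14.8595) / (2.0677 + 12.4939 + 22.9201) = 84.3122 / 37.4817 = 2.24943

2.25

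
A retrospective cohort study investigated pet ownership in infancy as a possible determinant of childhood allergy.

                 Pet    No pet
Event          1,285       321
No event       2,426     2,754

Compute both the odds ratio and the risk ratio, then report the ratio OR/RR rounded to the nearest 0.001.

Reading the table with exposure as columns: a = 1285 (Pet, case), b = 2426 (Pet, non-case), c = 321 (No pet, case), d = 2754.
OR = (1285·2754)/(2426·321) = 3538890/778746 = 4.54434
Risk in exposed = 1285/3711 = 0.34627; risk in unexposed = 321/3075 = 0.10439; RR = 3.31705
OR/RR = 4.54434 / 3.31705 = 1.36999
The outcome is not rare, so the OR lies further from 1 than the RR.

1.370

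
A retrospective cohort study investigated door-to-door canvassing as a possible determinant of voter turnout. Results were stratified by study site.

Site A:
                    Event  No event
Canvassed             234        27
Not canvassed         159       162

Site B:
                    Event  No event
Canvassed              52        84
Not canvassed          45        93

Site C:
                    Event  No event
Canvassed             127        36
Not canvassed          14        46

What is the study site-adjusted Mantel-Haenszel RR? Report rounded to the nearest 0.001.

1.824

RR_MH = Σ(aᵢ·n₀ᵢ/nᵢ) / Σ(cᵢ·n₁ᵢ/nᵢ), with n₁ᵢ = aᵢ+bᵢ (exposed), n₀ᵢ = cᵢ+dᵢ (unexposed), nᵢ = n₁ᵢ+n₀ᵢ.
Stratum 1 (Site A): n₁ = 261, n₀ = 321, n = 582; a·n₀/n = 234·321/582 = 129.0619; c·n₁/n = 159·261/582 = 71.3041
Stratum 2 (Site B): n₁ = 136, n₀ = 138, n = 274; a·n₀/n = 52·138/274 = 26.1898; c·n₁/n = 45·136/274 = 22.3358
Stratum 3 (Site C): n₁ = 163, n₀ = 60, n = 223; a·n₀/n = 127·60/223 = 34.1704; c·n₁/n = 14·163/223 = 10.2332
RR_MH = (129.0619 + 26.1898 + 34.1704) / (71.3041 + 22.3358 + 10.2332) = 189.4220 / 103.8731 = 1.82359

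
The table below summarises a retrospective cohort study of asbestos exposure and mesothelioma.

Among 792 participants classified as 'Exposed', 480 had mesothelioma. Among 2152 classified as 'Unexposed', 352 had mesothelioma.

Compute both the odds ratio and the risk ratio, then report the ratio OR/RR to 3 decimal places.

From the description: a = 480, b = 312, c = 352, d = 1800.
OR = (480·1800)/(312·352) = 864000/109824 = 7.86713
Risk in exposed = 480/792 = 0.60606; risk in unexposed = 352/2152 = 0.16357; RR = 3.70523
OR/RR = 7.86713 / 3.70523 = 2.12325
The outcome is not rare, so the OR lies further from 1 than the RR.

2.123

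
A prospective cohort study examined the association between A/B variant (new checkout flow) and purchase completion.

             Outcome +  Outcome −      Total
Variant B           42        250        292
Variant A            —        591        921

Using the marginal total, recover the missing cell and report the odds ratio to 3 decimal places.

The missing cell is in the unexposed row: 921 − 591 = 330.
So a = 42, b = 250, c = 330, d = 591.
OR = (a·d)/(b·c) = (42 × 591) / (250 × 330) = 24822 / 82500 = 0.30087

0.301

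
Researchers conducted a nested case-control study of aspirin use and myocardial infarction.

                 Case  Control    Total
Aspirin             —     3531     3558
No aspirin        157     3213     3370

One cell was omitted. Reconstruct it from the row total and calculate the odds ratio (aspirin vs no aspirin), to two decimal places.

0.16

The missing cell is in the exposed row: 3558 − 3531 = 27.
So a = 27, b = 3531, c = 157, d = 3213.
OR = (a·d)/(b·c) = (27 × 3213) / (3531 × 157) = 86751 / 554367 = 0.15649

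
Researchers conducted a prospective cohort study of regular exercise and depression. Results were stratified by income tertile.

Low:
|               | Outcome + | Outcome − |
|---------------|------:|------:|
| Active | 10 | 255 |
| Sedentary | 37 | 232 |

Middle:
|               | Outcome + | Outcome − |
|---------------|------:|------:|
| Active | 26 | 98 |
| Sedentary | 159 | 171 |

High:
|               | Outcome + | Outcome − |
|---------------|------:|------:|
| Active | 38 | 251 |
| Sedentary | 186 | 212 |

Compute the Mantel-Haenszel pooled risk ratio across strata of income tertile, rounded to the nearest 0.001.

0.328

RR_MH = Σ(aᵢ·n₀ᵢ/nᵢ) / Σ(cᵢ·n₁ᵢ/nᵢ), with n₁ᵢ = aᵢ+bᵢ (exposed), n₀ᵢ = cᵢ+dᵢ (unexposed), nᵢ = n₁ᵢ+n₀ᵢ.
Stratum 1 (Low): n₁ = 265, n₀ = 269, n = 534; a·n₀/n = 10·269/534 = 5.0375; c·n₁/n = 37·265/534 = 18.3614
Stratum 2 (Middle): n₁ = 124, n₀ = 330, n = 454; a·n₀/n = 26·330/454 = 18.8987; c·n₁/n = 159·124/454 = 43.4273
Stratum 3 (High): n₁ = 289, n₀ = 398, n = 687; a·n₀/n = 38·398/687 = 22.0146; c·n₁/n = 186·289/687 = 78.2445
RR_MH = (5.0375 + 18.8987 + 22.0146) / (18.3614 + 43.4273 + 78.2445) = 45.9507 / 140.0333 = 0.32814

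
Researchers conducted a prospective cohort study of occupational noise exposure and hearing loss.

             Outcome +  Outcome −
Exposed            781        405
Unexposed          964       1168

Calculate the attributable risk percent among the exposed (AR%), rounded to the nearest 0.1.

Cells: a = 781, b = 405, c = 964, d = 1168.
Risk in exposed = 781/1186 = 0.65852; risk in unexposed = 964/2132 = 0.45216.
RR = 0.65852/0.45216 = 1.45639
AR% = (RR − 1)/RR × 100 = (1.45639 − 1)/1.45639 × 100 = 31.3369%

31.3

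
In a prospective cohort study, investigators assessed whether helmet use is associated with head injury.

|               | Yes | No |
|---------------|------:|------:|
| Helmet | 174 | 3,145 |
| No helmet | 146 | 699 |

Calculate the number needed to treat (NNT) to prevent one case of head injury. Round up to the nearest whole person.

9

Risk in treated group = 174/3319 = 0.05243; risk in control = 146/845 = 0.17278.
Absolute risk reduction = 0.17278 − 0.05243 = 0.12036
NNT = 1 / ARR = 1 / 0.12036 = 8.309 → round up → 9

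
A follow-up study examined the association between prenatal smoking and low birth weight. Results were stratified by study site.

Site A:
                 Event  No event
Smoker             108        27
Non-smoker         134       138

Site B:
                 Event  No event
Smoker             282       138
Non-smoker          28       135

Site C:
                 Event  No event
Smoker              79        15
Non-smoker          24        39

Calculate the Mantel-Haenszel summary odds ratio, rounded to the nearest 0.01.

6.82

OR_MH = Σ(aᵢdᵢ/nᵢ) / Σ(bᵢcᵢ/nᵢ), where nᵢ is the stratum total.
Stratum 1 (Site A): n = 407; a·d/n = 108·138/407 = 36.6192; b·c/n = 27·134/407 = 8.8894
Stratum 2 (Site B): n = 583; a·d/n = 282·135/583 = 65.3002; b·c/n = 138·28/583 = 6.6278
Stratum 3 (Site C): n = 157; a·d/n = 79·39/157 = 19.6242; b·c/n = 15·24/157 = 2.2930
OR_MH = (36.6192 + 65.3002 + 19.6242) / (8.8894 + 6.6278 + 2.2930) = 121.5435 / 17.8102 = 6.82437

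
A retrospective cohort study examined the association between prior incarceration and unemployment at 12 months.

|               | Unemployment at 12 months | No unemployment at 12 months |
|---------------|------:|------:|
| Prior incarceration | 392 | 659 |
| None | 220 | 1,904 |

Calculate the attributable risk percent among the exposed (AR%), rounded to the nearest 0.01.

72.23

Cells: a = 392, b = 659, c = 220, d = 1904.
Risk in exposed = 392/1051 = 0.37298; risk in unexposed = 220/2124 = 0.10358.
RR = 0.37298/0.10358 = 3.60093
AR% = (RR − 1)/RR × 100 = (3.60093 − 1)/3.60093 × 100 = 72.2294%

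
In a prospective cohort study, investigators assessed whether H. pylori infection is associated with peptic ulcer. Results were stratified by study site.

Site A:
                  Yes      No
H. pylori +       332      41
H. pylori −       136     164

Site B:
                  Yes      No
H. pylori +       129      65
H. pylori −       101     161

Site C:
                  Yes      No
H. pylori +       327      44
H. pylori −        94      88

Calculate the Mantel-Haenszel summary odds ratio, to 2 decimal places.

5.92

OR_MH = Σ(aᵢdᵢ/nᵢ) / Σ(bᵢcᵢ/nᵢ), where nᵢ is the stratum total.
Stratum 1 (Site A): n = 673; a·d/n = 332·164/673 = 80.9034; b·c/n = 41·136/673 = 8.2853
Stratum 2 (Site B): n = 456; a·d/n = 129·161/456 = 45.5461; b·c/n = 65·101/456 = 14.3969
Stratum 3 (Site C): n = 553; a·d/n = 327·88/553 = 52.0362; b·c/n = 44·94/553 = 7.4792
OR_MH = (80.9034 + 45.5461 + 52.0362) / (8.2853 + 14.3969 + 7.4792) = 178.4856 / 30.1614 = 5.91768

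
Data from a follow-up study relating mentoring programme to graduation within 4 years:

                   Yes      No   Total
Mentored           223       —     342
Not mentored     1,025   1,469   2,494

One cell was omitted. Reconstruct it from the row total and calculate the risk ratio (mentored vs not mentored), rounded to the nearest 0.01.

1.59

The missing cell is in the exposed row: 342 − 223 = 119.
So a = 223, b = 119, c = 1025, d = 1469.
RR = [a/(a+b)] / [c/(c+d)] = (223/342) / (1025/2494) = 0.65205/0.41099 = 1.58654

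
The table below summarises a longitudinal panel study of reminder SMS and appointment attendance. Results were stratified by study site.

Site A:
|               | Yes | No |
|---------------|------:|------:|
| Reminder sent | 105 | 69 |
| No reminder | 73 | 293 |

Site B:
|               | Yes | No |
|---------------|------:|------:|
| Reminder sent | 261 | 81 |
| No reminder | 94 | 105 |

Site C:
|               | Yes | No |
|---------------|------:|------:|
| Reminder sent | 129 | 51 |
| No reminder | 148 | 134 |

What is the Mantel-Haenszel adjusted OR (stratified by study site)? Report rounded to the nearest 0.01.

3.65

OR_MH = Σ(aᵢdᵢ/nᵢ) / Σ(bᵢcᵢ/nᵢ), where nᵢ is the stratum total.
Stratum 1 (Site A): n = 540; a·d/n = 105·293/540 = 56.9722; b·c/n = 69·73/540 = 9.3278
Stratum 2 (Site B): n = 541; a·d/n = 261·105/541 = 50.6562; b·c/n = 81·94/541 = 14.0739
Stratum 3 (Site C): n = 462; a·d/n = 129·134/462 = 37.4156; b·c/n = 51·148/462 = 16.3377
OR_MH = (56.9722 + 50.6562 + 37.4156) / (9.3278 + 14.0739 + 16.3377) = 145.0440 / 39.7394 = 3.64988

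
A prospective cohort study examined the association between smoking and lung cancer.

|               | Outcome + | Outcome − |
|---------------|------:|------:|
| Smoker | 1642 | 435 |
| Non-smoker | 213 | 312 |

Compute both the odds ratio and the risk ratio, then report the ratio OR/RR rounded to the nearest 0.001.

2.838

Cells: a = 1642, b = 435, c = 213, d = 312.
OR = (1642·312)/(435·213) = 512304/92655 = 5.52916
Risk in exposed = 1642/2077 = 0.79056; risk in unexposed = 213/525 = 0.40571; RR = 1.94857
OR/RR = 5.52916 / 1.94857 = 2.83754
The outcome is not rare, so the OR lies further from 1 than the RR.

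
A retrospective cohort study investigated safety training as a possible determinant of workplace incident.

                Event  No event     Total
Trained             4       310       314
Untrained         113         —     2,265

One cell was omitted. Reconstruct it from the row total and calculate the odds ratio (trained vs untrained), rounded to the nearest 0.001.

0.246

The missing cell is in the unexposed row: 2265 − 113 = 2152.
So a = 4, b = 310, c = 113, d = 2152.
OR = (a·d)/(b·c) = (4 × 2152) / (310 × 113) = 8608 / 35030 = 0.24573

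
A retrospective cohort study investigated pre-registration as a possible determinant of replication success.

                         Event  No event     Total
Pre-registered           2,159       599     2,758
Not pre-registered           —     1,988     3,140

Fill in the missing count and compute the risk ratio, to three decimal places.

The missing cell is in the unexposed row: 3140 − 1988 = 1152.
So a = 2159, b = 599, c = 1152, d = 1988.
RR = [a/(a+b)] / [c/(c+d)] = (2159/2758) / (1152/3140) = 0.78281/0.36688 = 2.13371

2.134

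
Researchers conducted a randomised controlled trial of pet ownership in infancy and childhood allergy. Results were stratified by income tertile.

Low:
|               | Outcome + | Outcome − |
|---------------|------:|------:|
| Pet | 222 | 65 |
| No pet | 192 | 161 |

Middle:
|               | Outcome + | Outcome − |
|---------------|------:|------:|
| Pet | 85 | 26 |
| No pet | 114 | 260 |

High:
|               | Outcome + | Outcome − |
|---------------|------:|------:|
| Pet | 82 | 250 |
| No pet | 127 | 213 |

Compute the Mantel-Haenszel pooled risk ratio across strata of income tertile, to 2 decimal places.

1.31

RR_MH = Σ(aᵢ·n₀ᵢ/nᵢ) / Σ(cᵢ·n₁ᵢ/nᵢ), with n₁ᵢ = aᵢ+bᵢ (exposed), n₀ᵢ = cᵢ+dᵢ (unexposed), nᵢ = n₁ᵢ+n₀ᵢ.
Stratum 1 (Low): n₁ = 287, n₀ = 353, n = 640; a·n₀/n = 222·353/640 = 122.4469; c·n₁/n = 192·287/640 = 86.1000
Stratum 2 (Middle): n₁ = 111, n₀ = 374, n = 485; a·n₀/n = 85·374/485 = 65.5464; c·n₁/n = 114·111/485 = 26.0907
Stratum 3 (High): n₁ = 332, n₀ = 340, n = 672; a·n₀/n = 82·340/672 = 41.4881; c·n₁/n = 127·332/672 = 62.7440
RR_MH = (122.4469 + 65.5464 + 41.4881) / (86.1000 + 26.0907 + 62.7440) = 229.4814 / 174.9348 = 1.31181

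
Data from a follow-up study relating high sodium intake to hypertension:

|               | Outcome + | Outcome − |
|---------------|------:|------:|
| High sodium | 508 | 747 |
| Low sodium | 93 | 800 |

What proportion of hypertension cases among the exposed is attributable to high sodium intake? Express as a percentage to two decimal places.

Cells: a = 508, b = 747, c = 93, d = 800.
Risk in exposed = 508/1255 = 0.40478; risk in unexposed = 93/893 = 0.10414.
RR = 0.40478/0.10414 = 3.88677
AR% = (RR − 1)/RR × 100 = (3.88677 − 1)/3.88677 × 100 = 74.2717%

74.27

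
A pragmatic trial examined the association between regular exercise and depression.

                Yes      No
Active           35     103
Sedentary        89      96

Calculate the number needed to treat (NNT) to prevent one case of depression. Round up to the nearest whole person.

Risk in treated group = 35/138 = 0.25362; risk in control = 89/185 = 0.48108.
Absolute risk reduction = 0.48108 − 0.25362 = 0.22746
NNT = 1 / ARR = 1 / 0.22746 = 4.396 → round up → 5

5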